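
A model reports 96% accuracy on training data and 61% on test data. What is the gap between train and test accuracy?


Gap = train_accuracy - test_accuracy
= 96 - 61
= 35%
This large gap strongly indicates overfitting.

35


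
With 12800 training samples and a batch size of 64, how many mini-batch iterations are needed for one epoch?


Iterations per epoch = dataset_size / batch_size
= 12800 / 64
= 200

200


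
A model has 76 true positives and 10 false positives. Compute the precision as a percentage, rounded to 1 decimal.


Precision = TP / (TP + FP) * 100
= 76 / (76 + 10)
= 76 / 86
= 0.8837
= 88.4%

88.4


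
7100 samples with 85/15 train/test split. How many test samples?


Train samples = 7100 * 85% = 6035
Test samples = 7100 - 6035
= 1065

1065


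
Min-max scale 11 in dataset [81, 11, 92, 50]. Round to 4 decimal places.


Min = 11, Max = 92
Range = 92 - 11 = 81
Scaled = (x - min) / (max - min)
= (11 - 11) / 81
= 0 / 81
= 0.0000

0.0000


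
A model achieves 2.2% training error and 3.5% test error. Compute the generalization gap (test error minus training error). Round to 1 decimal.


Generalization gap = test_error - train_error
= 3.5 - 2.2
= 1.3%
A small gap suggests good generalization.

1.3


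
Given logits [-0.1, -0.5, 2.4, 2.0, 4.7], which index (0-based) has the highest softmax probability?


Softmax is a monotonic transformation, so it preserves the argmax.
We need to find the index of the maximum logit.
Index 0: -0.1
Index 1: -0.5
Index 2: 2.4
Index 3: 2.0
Index 4: 4.7
Maximum logit = 4.7 at index 4

4


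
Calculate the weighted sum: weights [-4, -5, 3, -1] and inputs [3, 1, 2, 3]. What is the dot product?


Element-wise products:
-4 * 3 = -12
-5 * 1 = -5
3 * 2 = 6
-1 * 3 = -3
Sum = -12 + -5 + 6 + -3
= -14

-14


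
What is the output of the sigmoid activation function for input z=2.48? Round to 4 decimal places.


sigmoid(z) = 1 / (1 + exp(-z))
exp(-(2.48)) = exp(-2.48) = 0.0837
1 + 0.0837 = 1.0837
1 / 1.0837 = 0.9227

0.9227


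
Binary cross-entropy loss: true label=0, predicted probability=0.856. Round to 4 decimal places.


For y=0: Loss = -log(1-p)
= -log(1 - 0.856)
= -log(0.144)
= -(-1.9379)
= 1.9379

1.9379


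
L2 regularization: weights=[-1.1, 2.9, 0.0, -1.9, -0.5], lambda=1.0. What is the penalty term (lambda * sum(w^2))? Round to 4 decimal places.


Squaring each weight:
(-1.1)^2 = 1.21
2.9^2 = 8.41
0.0^2 = 0.0
(-1.9)^2 = 3.61
(-0.5)^2 = 0.25
Sum of squares = 13.48
Penalty = 1.0 * 13.48 = 13.4800

13.4800


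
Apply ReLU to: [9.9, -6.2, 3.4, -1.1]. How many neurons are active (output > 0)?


ReLU(x) = max(0, x) for each element:
ReLU(9.9) = 9.9
ReLU(-6.2) = 0
ReLU(3.4) = 3.4
ReLU(-1.1) = 0
Active neurons (>0): 2

2


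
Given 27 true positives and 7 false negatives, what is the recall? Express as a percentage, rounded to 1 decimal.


Recall = TP / (TP + FN) * 100
= 27 / (27 + 7)
= 27 / 34
= 0.7941
= 79.4%

79.4


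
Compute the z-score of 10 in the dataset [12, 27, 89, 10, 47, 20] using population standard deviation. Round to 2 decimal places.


Mean = (12 + 27 + 89 + 10 + 47 + 20) / 6 = 34.1667
Variance = sum((x_i - mean)^2) / n = 749.8056
Std = sqrt(749.8056) = 27.3826
Z = (x - mean) / std
= (10 - 34.1667) / 27.3826
= -24.1667 / 27.3826
= -0.88

-0.88


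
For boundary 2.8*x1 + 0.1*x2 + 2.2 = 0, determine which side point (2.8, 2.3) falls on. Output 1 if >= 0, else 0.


Compute 2.8 * 2.8 + 0.1 * 2.3 + 2.2
= 7.84 + 0.23 + 2.2
= 10.27
Since 10.27 >= 0, the point is on the positive side.

1


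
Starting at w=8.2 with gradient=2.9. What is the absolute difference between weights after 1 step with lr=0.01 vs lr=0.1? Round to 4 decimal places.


With lr=0.01: w_new = 8.2 - 0.01 * 2.9 = 8.171
With lr=0.1: w_new = 8.2 - 0.1 * 2.9 = 7.91
Absolute difference = |8.171 - 7.91|
= 0.2610

0.2610


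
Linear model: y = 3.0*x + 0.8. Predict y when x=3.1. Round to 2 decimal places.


y = 3.0 * 3.1 + (0.8)
= 9.3 + (0.8)
= 10.10

10.10


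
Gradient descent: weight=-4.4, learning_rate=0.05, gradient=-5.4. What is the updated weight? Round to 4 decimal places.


w_new = w_old - lr * gradient
= -4.4 - 0.05 * -5.4
= -4.4 - (-0.27)
= -4.1300

-4.1300


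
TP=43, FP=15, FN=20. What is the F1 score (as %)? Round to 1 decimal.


Precision = TP / (TP + FP) = 43 / 58 = 0.7414
Recall = TP / (TP + FN) = 43 / 63 = 0.6825
F1 = 2 * P * R / (P + R)
= 2 * 0.7414 * 0.6825 / (0.7414 + 0.6825)
= 1.012 / 1.4239
= 0.7107
As percentage: 71.1%

71.1


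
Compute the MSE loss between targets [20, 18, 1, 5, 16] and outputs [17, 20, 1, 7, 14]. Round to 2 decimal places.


Differences: [3, -2, 0, -2, 2]
Squared errors: [9, 4, 0, 4, 4]
Sum of squared errors = 21
MSE = 21 / 5 = 4.20

4.20


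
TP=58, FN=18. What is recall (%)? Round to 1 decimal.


Recall = TP / (TP + FN) * 100
= 58 / (58 + 18)
= 58 / 76
= 0.7632
= 76.3%

76.3


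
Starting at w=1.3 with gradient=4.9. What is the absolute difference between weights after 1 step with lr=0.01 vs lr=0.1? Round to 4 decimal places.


With lr=0.01: w_new = 1.3 - 0.01 * 4.9 = 1.251
With lr=0.1: w_new = 1.3 - 0.1 * 4.9 = 0.81
Absolute difference = |1.251 - 0.81|
= 0.4410

0.4410


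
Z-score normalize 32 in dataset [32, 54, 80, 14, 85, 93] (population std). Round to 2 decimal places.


Mean = (32 + 54 + 80 + 14 + 85 + 93) / 6 = 59.6667
Variance = sum((x_i - mean)^2) / n = 841.5556
Std = sqrt(841.5556) = 29.0096
Z = (x - mean) / std
= (32 - 59.6667) / 29.0096
= -27.6667 / 29.0096
= -0.95

-0.95


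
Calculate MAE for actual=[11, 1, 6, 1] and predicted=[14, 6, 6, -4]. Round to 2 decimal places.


Absolute errors: [3, 5, 0, 5]
Sum of absolute errors = 13
MAE = 13 / 4 = 3.25

3.25


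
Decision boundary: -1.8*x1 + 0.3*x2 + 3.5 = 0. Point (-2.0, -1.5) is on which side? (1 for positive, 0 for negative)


Compute -1.8 * -2.0 + 0.3 * -1.5 + 3.5
= 3.6 + -0.45 + 3.5
= 6.65
Since 6.65 >= 0, the point is on the positive side.

1


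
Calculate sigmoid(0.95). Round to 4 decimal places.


sigmoid(z) = 1 / (1 + exp(-z))
exp(-(0.95)) = exp(-0.95) = 0.3867
1 + 0.3867 = 1.3867
1 / 1.3867 = 0.7211

0.7211


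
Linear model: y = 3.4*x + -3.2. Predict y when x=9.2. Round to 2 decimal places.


y = 3.4 * 9.2 + (-3.2)
= 31.28 + (-3.2)
= 28.08

28.08


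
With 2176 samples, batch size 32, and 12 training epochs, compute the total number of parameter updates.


Iterations per epoch = 2176 / 32 = 68
Total updates = iterations_per_epoch * epochs
= 68 * 12
= 816

816


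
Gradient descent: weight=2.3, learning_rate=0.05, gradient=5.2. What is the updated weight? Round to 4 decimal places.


w_new = w_old - lr * gradient
= 2.3 - 0.05 * 5.2
= 2.3 - (0.26)
= 2.0400

2.0400


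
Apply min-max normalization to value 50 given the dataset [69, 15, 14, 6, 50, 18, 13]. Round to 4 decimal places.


Min = 6, Max = 69
Range = 69 - 6 = 63
Scaled = (x - min) / (max - min)
= (50 - 6) / 63
= 44 / 63
= 0.6984

0.6984


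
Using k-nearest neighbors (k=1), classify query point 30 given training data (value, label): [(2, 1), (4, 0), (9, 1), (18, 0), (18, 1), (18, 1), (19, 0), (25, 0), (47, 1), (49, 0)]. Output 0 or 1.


Distances from query 30:
Point 25 (class 0): distance = 5
K=1 nearest neighbors: classes = [0]
Votes for class 1: 0 / 1
Majority vote => class 0

0


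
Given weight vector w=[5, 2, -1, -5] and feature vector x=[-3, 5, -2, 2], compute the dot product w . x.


Element-wise products:
5 * -3 = -15
2 * 5 = 10
-1 * -2 = 2
-5 * 2 = -10
Sum = -15 + 10 + 2 + -10
= -13

-13


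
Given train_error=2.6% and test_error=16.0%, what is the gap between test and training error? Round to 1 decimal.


Generalization gap = test_error - train_error
= 16.0 - 2.6
= 13.4%
A large gap suggests overfitting.

13.4


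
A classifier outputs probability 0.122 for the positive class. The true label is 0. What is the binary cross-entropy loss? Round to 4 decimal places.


For y=0: Loss = -log(1-p)
= -log(1 - 0.122)
= -log(0.878)
= -(-0.1301)
= 0.1301

0.1301


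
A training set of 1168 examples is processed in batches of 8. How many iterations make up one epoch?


Iterations per epoch = dataset_size / batch_size
= 1168 / 8
= 146

146


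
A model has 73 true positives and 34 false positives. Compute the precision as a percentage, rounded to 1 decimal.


Precision = TP / (TP + FP) * 100
= 73 / (73 + 34)
= 73 / 107
= 0.6822
= 68.2%

68.2


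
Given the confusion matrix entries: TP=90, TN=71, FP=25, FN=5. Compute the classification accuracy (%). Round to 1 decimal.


Accuracy = (TP + TN) / (TP + TN + FP + FN) * 100
= (90 + 71) / (90 + 71 + 25 + 5)
= 161 / 191
= 0.8429
= 84.3%

84.3


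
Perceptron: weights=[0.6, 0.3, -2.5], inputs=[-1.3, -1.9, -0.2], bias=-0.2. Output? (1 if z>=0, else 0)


z = w . x + b
= 0.6*-1.3 + 0.3*-1.9 + -2.5*-0.2 + -0.2
= -0.78 + -0.57 + 0.5 + -0.2
= -0.85 + -0.2
= -1.05
Since z = -1.05 < 0, output = 0

0


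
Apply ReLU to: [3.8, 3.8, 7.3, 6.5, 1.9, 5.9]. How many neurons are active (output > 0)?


ReLU(x) = max(0, x) for each element:
ReLU(3.8) = 3.8
ReLU(3.8) = 3.8
ReLU(7.3) = 7.3
ReLU(6.5) = 6.5
ReLU(1.9) = 1.9
ReLU(5.9) = 5.9
Active neurons (>0): 6

6


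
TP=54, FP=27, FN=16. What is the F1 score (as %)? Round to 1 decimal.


Precision = TP / (TP + FP) = 54 / 81 = 0.6667
Recall = TP / (TP + FN) = 54 / 70 = 0.7714
F1 = 2 * P * R / (P + R)
= 2 * 0.6667 * 0.7714 / (0.6667 + 0.7714)
= 1.0286 / 1.4381
= 0.7152
As percentage: 71.5%

71.5


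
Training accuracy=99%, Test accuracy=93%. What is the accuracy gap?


Gap = train_accuracy - test_accuracy
= 99 - 93
= 6%
This moderate gap may indicate mild overfitting.

6


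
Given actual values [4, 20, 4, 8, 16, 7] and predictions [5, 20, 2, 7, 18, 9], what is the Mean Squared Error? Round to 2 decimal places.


Differences: [-1, 0, 2, 1, -2, -2]
Squared errors: [1, 0, 4, 1, 4, 4]
Sum of squared errors = 14
MSE = 14 / 6 = 2.33

2.33


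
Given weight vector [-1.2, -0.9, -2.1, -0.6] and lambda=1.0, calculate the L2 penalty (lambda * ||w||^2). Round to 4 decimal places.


Squaring each weight:
(-1.2)^2 = 1.44
(-0.9)^2 = 0.81
(-2.1)^2 = 4.41
(-0.6)^2 = 0.36
Sum of squares = 7.02
Penalty = 1.0 * 7.02 = 7.0200

7.0200


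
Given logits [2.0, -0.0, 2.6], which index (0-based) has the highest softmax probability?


Softmax is a monotonic transformation, so it preserves the argmax.
We need to find the index of the maximum logit.
Index 0: 2.0
Index 1: -0.0
Index 2: 2.6
Maximum logit = 2.6 at index 2

2


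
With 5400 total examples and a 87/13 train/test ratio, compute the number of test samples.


Train samples = 5400 * 87% = 4698
Test samples = 5400 - 4698
= 702

702


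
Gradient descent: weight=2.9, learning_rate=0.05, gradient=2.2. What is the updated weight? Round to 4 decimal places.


w_new = w_old - lr * gradient
= 2.9 - 0.05 * 2.2
= 2.9 - (0.11)
= 2.7900

2.7900


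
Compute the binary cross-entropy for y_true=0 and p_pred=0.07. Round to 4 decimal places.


For y=0: Loss = -log(1-p)
= -log(1 - 0.07)
= -log(0.93)
= -(-0.0726)
= 0.0726

0.0726


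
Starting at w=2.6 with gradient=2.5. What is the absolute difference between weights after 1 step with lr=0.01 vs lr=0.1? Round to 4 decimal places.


With lr=0.01: w_new = 2.6 - 0.01 * 2.5 = 2.575
With lr=0.1: w_new = 2.6 - 0.1 * 2.5 = 2.35
Absolute difference = |2.575 - 2.35|
= 0.2250

0.2250


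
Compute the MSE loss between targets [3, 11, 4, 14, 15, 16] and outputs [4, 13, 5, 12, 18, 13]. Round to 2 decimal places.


Differences: [-1, -2, -1, 2, -3, 3]
Squared errors: [1, 4, 1, 4, 9, 9]
Sum of squared errors = 28
MSE = 28 / 6 = 4.67

4.67


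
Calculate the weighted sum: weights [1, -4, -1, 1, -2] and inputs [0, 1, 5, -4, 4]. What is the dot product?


Element-wise products:
1 * 0 = 0
-4 * 1 = -4
-1 * 5 = -5
1 * -4 = -4
-2 * 4 = -8
Sum = 0 + -4 + -5 + -4 + -8
= -21

-21


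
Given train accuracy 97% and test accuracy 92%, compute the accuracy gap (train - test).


Gap = train_accuracy - test_accuracy
= 97 - 92
= 5%
This moderate gap may indicate mild overfitting.

5


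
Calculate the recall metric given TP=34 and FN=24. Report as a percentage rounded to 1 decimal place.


Recall = TP / (TP + FN) * 100
= 34 / (34 + 24)
= 34 / 58
= 0.5862
= 58.6%

58.6


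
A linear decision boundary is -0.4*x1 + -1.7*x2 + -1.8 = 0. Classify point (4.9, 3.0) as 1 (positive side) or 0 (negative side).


Compute -0.4 * 4.9 + -1.7 * 3.0 + -1.8
= -1.96 + -5.1 + -1.8
= -8.86
Since -8.86 < 0, the point is on the negative side.

0


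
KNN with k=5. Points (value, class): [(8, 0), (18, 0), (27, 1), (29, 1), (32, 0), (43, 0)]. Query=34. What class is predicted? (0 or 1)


Distances from query 34:
Point 32 (class 0): distance = 2
Point 29 (class 1): distance = 5
Point 27 (class 1): distance = 7
Point 43 (class 0): distance = 9
Point 18 (class 0): distance = 16
K=5 nearest neighbors: classes = [0, 1, 1, 0, 0]
Votes for class 1: 2 / 5
Majority vote => class 0

0


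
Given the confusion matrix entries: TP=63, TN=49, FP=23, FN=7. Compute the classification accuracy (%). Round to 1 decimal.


Accuracy = (TP + TN) / (TP + TN + FP + FN) * 100
= (63 + 49) / (63 + 49 + 23 + 7)
= 112 / 142
= 0.7887
= 78.9%

78.9


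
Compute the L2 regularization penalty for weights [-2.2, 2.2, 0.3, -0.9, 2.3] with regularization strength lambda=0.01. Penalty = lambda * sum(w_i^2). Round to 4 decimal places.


Squaring each weight:
(-2.2)^2 = 4.84
2.2^2 = 4.84
0.3^2 = 0.09
(-0.9)^2 = 0.81
2.3^2 = 5.29
Sum of squares = 15.87
Penalty = 0.01 * 15.87 = 0.1587

0.1587


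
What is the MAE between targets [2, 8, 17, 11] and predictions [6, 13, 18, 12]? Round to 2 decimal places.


Absolute errors: [4, 5, 1, 1]
Sum of absolute errors = 11
MAE = 11 / 4 = 2.75

2.75


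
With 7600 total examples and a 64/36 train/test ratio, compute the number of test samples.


Train samples = 7600 * 64% = 4864
Test samples = 7600 - 4864
= 2736

2736


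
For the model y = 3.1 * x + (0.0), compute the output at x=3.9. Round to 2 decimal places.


y = 3.1 * 3.9 + (0.0)
= 12.09 + (0.0)
= 12.09

12.09


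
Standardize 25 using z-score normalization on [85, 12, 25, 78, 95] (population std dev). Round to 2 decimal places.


Mean = (85 + 12 + 25 + 78 + 95) / 5 = 59.0
Variance = sum((x_i - mean)^2) / n = 1139.6
Std = sqrt(1139.6) = 33.758
Z = (x - mean) / std
= (25 - 59.0) / 33.758
= -34.0 / 33.758
= -1.01

-1.01


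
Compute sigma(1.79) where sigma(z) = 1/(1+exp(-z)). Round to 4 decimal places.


sigmoid(z) = 1 / (1 + exp(-z))
exp(-(1.79)) = exp(-1.79) = 0.167
1 + 0.167 = 1.167
1 / 1.167 = 0.8569

0.8569


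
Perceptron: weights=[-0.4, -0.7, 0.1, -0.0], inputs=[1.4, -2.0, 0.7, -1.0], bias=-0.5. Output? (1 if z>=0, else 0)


z = w . x + b
= -0.4*1.4 + -0.7*-2.0 + 0.1*0.7 + -0.0*-1.0 + -0.5
= -0.56 + 1.4 + 0.07 + 0.0 + -0.5
= 0.91 + -0.5
= 0.41
Since z = 0.41 >= 0, output = 1

1


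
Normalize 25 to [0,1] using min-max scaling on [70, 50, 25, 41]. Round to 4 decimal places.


Min = 25, Max = 70
Range = 70 - 25 = 45
Scaled = (x - min) / (max - min)
= (25 - 25) / 45
= 0 / 45
= 0.0000

0.0000


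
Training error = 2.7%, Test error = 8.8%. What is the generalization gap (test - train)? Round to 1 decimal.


Generalization gap = test_error - train_error
= 8.8 - 2.7
= 6.1%
A moderate gap.

6.1


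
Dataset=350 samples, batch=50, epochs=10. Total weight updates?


Iterations per epoch = 350 / 50 = 7
Total updates = iterations_per_epoch * epochs
= 7 * 10
= 70

70


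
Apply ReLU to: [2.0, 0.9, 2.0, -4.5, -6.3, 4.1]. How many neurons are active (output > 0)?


ReLU(x) = max(0, x) for each element:
ReLU(2.0) = 2.0
ReLU(0.9) = 0.9
ReLU(2.0) = 2.0
ReLU(-4.5) = 0
ReLU(-6.3) = 0
ReLU(4.1) = 4.1
Active neurons (>0): 4

4


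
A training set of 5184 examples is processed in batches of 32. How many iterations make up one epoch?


Iterations per epoch = dataset_size / batch_size
= 5184 / 32
= 162

162


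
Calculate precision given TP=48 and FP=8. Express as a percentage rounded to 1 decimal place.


Precision = TP / (TP + FP) * 100
= 48 / (48 + 8)
= 48 / 56
= 0.8571
= 85.7%

85.7


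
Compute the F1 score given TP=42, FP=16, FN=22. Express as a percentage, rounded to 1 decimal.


Precision = TP / (TP + FP) = 42 / 58 = 0.7241
Recall = TP / (TP + FN) = 42 / 64 = 0.6562
F1 = 2 * P * R / (P + R)
= 2 * 0.7241 * 0.6562 / (0.7241 + 0.6562)
= 0.9504 / 1.3804
= 0.6885
As percentage: 68.9%

68.9


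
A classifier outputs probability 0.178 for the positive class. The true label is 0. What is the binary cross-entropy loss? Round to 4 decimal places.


For y=0: Loss = -log(1-p)
= -log(1 - 0.178)
= -log(0.822)
= -(-0.196)
= 0.1960

0.1960


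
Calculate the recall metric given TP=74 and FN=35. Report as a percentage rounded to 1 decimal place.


Recall = TP / (TP + FN) * 100
= 74 / (74 + 35)
= 74 / 109
= 0.6789
= 67.9%

67.9


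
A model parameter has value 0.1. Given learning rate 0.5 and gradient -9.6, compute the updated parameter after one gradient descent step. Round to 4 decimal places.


w_new = w_old - lr * gradient
= 0.1 - 0.5 * -9.6
= 0.1 - (-4.8)
= 4.9000

4.9000


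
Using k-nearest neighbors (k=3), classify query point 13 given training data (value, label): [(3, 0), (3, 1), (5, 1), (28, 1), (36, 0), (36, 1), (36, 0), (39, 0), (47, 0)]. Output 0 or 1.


Distances from query 13:
Point 5 (class 1): distance = 8
Point 3 (class 0): distance = 10
Point 3 (class 1): distance = 10
K=3 nearest neighbors: classes = [1, 0, 1]
Votes for class 1: 2 / 3
Majority vote => class 1

1


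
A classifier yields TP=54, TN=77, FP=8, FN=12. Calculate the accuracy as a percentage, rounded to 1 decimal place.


Accuracy = (TP + TN) / (TP + TN + FP + FN) * 100
= (54 + 77) / (54 + 77 + 8 + 12)
= 131 / 151
= 0.8675
= 86.8%

86.8


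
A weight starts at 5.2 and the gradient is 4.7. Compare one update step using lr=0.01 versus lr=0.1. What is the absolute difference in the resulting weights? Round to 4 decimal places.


With lr=0.01: w_new = 5.2 - 0.01 * 4.7 = 5.153
With lr=0.1: w_new = 5.2 - 0.1 * 4.7 = 4.73
Absolute difference = |5.153 - 4.73|
= 0.4230

0.4230


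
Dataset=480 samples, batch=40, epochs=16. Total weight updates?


Iterations per epoch = 480 / 40 = 12
Total updates = iterations_per_epoch * epochs
= 12 * 16
= 192

192


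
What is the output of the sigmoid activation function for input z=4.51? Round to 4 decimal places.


sigmoid(z) = 1 / (1 + exp(-z))
exp(-(4.51)) = exp(-4.51) = 0.011
1 + 0.011 = 1.011
1 / 1.011 = 0.9891

0.9891


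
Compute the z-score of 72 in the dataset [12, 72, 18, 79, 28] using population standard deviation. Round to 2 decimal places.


Mean = (12 + 72 + 18 + 79 + 28) / 5 = 41.8
Variance = sum((x_i - mean)^2) / n = 788.16
Std = sqrt(788.16) = 28.0742
Z = (x - mean) / std
= (72 - 41.8) / 28.0742
= 30.2 / 28.0742
= 1.08

1.08


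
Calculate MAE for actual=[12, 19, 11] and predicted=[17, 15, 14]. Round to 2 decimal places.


Absolute errors: [5, 4, 3]
Sum of absolute errors = 12
MAE = 12 / 3 = 4.00

4.00


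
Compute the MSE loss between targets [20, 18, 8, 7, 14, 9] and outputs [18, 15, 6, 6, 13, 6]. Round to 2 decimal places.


Differences: [2, 3, 2, 1, 1, 3]
Squared errors: [4, 9, 4, 1, 1, 9]
Sum of squared errors = 28
MSE = 28 / 6 = 4.67

4.67


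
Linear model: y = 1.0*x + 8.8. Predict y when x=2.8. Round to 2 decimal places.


y = 1.0 * 2.8 + (8.8)
= 2.8 + (8.8)
= 11.60

11.60


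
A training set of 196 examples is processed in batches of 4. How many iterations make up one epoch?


Iterations per epoch = dataset_size / batch_size
= 196 / 4
= 49

49


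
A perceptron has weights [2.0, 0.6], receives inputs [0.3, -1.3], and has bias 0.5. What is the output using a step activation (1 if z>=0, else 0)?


z = w . x + b
= 2.0*0.3 + 0.6*-1.3 + 0.5
= 0.6 + -0.78 + 0.5
= -0.18 + 0.5
= 0.32
Since z = 0.32 >= 0, output = 1

1


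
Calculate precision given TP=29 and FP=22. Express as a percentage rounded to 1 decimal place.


Precision = TP / (TP + FP) * 100
= 29 / (29 + 22)
= 29 / 51
= 0.5686
= 56.9%

56.9


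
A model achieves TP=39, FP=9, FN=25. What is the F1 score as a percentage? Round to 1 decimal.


Precision = TP / (TP + FP) = 39 / 48 = 0.8125
Recall = TP / (TP + FN) = 39 / 64 = 0.6094
F1 = 2 * P * R / (P + R)
= 2 * 0.8125 * 0.6094 / (0.8125 + 0.6094)
= 0.9902 / 1.4219
= 0.6964
As percentage: 69.6%

69.6


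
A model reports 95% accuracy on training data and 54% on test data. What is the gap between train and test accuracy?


Gap = train_accuracy - test_accuracy
= 95 - 54
= 41%
This large gap strongly indicates overfitting.

41


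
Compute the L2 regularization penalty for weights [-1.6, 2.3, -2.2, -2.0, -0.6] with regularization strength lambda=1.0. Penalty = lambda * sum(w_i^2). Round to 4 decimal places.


Squaring each weight:
(-1.6)^2 = 2.56
2.3^2 = 5.29
(-2.2)^2 = 4.84
(-2.0)^2 = 4.0
(-0.6)^2 = 0.36
Sum of squares = 17.05
Penalty = 1.0 * 17.05 = 17.0500

17.0500


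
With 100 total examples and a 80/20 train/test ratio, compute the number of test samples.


Train samples = 100 * 80% = 80
Test samples = 100 - 80
= 20

20


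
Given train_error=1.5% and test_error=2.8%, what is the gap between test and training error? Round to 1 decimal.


Generalization gap = test_error - train_error
= 2.8 - 1.5
= 1.3%
A small gap suggests good generalization.

1.3


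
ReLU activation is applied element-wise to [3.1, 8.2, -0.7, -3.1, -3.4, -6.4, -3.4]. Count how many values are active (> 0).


ReLU(x) = max(0, x) for each element:
ReLU(3.1) = 3.1
ReLU(8.2) = 8.2
ReLU(-0.7) = 0
ReLU(-3.1) = 0
ReLU(-3.4) = 0
ReLU(-6.4) = 0
ReLU(-3.4) = 0
Active neurons (>0): 2

2


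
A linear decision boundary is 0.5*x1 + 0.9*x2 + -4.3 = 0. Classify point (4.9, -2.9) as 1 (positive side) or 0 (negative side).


Compute 0.5 * 4.9 + 0.9 * -2.9 + -4.3
= 2.45 + -2.61 + -4.3
= -4.46
Since -4.46 < 0, the point is on the negative side.

0


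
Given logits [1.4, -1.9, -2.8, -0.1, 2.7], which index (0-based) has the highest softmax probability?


Softmax is a monotonic transformation, so it preserves the argmax.
We need to find the index of the maximum logit.
Index 0: 1.4
Index 1: -1.9
Index 2: -2.8
Index 3: -0.1
Index 4: 2.7
Maximum logit = 2.7 at index 4

4


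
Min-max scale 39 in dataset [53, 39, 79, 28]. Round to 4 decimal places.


Min = 28, Max = 79
Range = 79 - 28 = 51
Scaled = (x - min) / (max - min)
= (39 - 28) / 51
= 11 / 51
= 0.2157

0.2157


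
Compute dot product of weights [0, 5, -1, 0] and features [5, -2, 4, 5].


Element-wise products:
0 * 5 = 0
5 * -2 = -10
-1 * 4 = -4
0 * 5 = 0
Sum = 0 + -10 + -4 + 0
= -14

-14


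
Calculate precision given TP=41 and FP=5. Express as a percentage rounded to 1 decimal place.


Precision = TP / (TP + FP) * 100
= 41 / (41 + 5)
= 41 / 46
= 0.8913
= 89.1%

89.1


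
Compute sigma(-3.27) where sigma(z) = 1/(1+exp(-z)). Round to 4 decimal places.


sigmoid(z) = 1 / (1 + exp(-z))
exp(-(-3.27)) = exp(3.27) = 26.3113
1 + 26.3113 = 27.3113
1 / 27.3113 = 0.0366

0.0366


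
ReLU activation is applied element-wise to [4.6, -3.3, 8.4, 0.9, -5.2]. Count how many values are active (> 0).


ReLU(x) = max(0, x) for each element:
ReLU(4.6) = 4.6
ReLU(-3.3) = 0
ReLU(8.4) = 8.4
ReLU(0.9) = 0.9
ReLU(-5.2) = 0
Active neurons (>0): 3

3


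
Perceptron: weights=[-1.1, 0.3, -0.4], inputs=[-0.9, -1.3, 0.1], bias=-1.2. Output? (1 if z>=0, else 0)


z = w . x + b
= -1.1*-0.9 + 0.3*-1.3 + -0.4*0.1 + -1.2
= 0.99 + -0.39 + -0.04 + -1.2
= 0.56 + -1.2
= -0.64
Since z = -0.64 < 0, output = 0

0


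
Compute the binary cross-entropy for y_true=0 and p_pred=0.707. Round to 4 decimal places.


For y=0: Loss = -log(1-p)
= -log(1 - 0.707)
= -log(0.293)
= -(-1.2276)
= 1.2276

1.2276


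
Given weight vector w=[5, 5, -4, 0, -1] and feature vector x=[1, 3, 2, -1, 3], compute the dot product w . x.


Element-wise products:
5 * 1 = 5
5 * 3 = 15
-4 * 2 = -8
0 * -1 = 0
-1 * 3 = -3
Sum = 5 + 15 + -8 + 0 + -3
= 9

9


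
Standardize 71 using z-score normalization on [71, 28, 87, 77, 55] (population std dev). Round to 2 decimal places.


Mean = (71 + 28 + 87 + 77 + 55) / 5 = 63.6
Variance = sum((x_i - mean)^2) / n = 424.64
Std = sqrt(424.64) = 20.6068
Z = (x - mean) / std
= (71 - 63.6) / 20.6068
= 7.4 / 20.6068
= 0.36

0.36


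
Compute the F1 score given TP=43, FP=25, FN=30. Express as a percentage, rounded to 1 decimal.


Precision = TP / (TP + FP) = 43 / 68 = 0.6324
Recall = TP / (TP + FN) = 43 / 73 = 0.589
F1 = 2 * P * R / (P + R)
= 2 * 0.6324 * 0.589 / (0.6324 + 0.589)
= 0.745 / 1.2214
= 0.6099
As percentage: 61.0%

61.0


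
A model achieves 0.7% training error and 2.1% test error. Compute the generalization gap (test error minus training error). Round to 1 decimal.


Generalization gap = test_error - train_error
= 2.1 - 0.7
= 1.4%
A small gap suggests good generalization.

1.4


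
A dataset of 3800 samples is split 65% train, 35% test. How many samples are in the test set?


Train samples = 3800 * 65% = 2470
Test samples = 3800 - 2470
= 1330

1330


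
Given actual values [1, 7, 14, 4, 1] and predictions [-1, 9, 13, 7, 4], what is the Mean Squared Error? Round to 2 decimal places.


Differences: [2, -2, 1, -3, -3]
Squared errors: [4, 4, 1, 9, 9]
Sum of squared errors = 27
MSE = 27 / 5 = 5.40

5.40


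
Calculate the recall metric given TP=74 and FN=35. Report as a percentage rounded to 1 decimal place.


Recall = TP / (TP + FN) * 100
= 74 / (74 + 35)
= 74 / 109
= 0.6789
= 67.9%

67.9


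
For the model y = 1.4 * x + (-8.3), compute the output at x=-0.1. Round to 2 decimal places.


y = 1.4 * -0.1 + (-8.3)
= -0.14 + (-8.3)
= -8.44

-8.44


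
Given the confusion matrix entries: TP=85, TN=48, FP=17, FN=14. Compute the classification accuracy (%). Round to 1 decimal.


Accuracy = (TP + TN) / (TP + TN + FP + FN) * 100
= (85 + 48) / (85 + 48 + 17 + 14)
= 133 / 164
= 0.811
= 81.1%

81.1


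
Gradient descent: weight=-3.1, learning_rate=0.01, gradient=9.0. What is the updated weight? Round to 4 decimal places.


w_new = w_old - lr * gradient
= -3.1 - 0.01 * 9.0
= -3.1 - (0.09)
= -3.1900

-3.1900


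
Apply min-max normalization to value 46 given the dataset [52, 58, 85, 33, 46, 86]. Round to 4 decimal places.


Min = 33, Max = 86
Range = 86 - 33 = 53
Scaled = (x - min) / (max - min)
= (46 - 33) / 53
= 13 / 53
= 0.2453

0.2453


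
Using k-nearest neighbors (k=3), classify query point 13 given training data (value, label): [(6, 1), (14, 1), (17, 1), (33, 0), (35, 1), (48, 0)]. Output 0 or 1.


Distances from query 13:
Point 14 (class 1): distance = 1
Point 17 (class 1): distance = 4
Point 6 (class 1): distance = 7
K=3 nearest neighbors: classes = [1, 1, 1]
Votes for class 1: 3 / 3
Majority vote => class 1

1


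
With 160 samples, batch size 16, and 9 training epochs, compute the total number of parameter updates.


Iterations per epoch = 160 / 16 = 10
Total updates = iterations_per_epoch * epochs
= 10 * 9
= 90

90


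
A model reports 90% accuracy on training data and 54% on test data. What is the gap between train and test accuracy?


Gap = train_accuracy - test_accuracy
= 90 - 54
= 36%
This large gap strongly indicates overfitting.

36


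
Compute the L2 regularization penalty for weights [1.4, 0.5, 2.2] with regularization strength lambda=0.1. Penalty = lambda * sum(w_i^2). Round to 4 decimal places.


Squaring each weight:
1.4^2 = 1.96
0.5^2 = 0.25
2.2^2 = 4.84
Sum of squares = 7.05
Penalty = 0.1 * 7.05 = 0.7050

0.7050


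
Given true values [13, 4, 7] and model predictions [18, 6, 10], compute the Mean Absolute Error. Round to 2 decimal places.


Absolute errors: [5, 2, 3]
Sum of absolute errors = 10
MAE = 10 / 3 = 3.33

3.33


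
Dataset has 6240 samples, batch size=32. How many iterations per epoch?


Iterations per epoch = dataset_size / batch_size
= 6240 / 32
= 195

195


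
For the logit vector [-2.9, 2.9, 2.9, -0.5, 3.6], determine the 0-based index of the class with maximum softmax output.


Softmax is a monotonic transformation, so it preserves the argmax.
We need to find the index of the maximum logit.
Index 0: -2.9
Index 1: 2.9
Index 2: 2.9
Index 3: -0.5
Index 4: 3.6
Maximum logit = 3.6 at index 4

4


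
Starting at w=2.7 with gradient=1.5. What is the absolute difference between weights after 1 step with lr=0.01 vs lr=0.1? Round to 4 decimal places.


With lr=0.01: w_new = 2.7 - 0.01 * 1.5 = 2.685
With lr=0.1: w_new = 2.7 - 0.1 * 1.5 = 2.55
Absolute difference = |2.685 - 2.55|
= 0.1350

0.1350


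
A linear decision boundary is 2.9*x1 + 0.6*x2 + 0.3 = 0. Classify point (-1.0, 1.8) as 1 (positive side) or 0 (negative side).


Compute 2.9 * -1.0 + 0.6 * 1.8 + 0.3
= -2.9 + 1.08 + 0.3
= -1.52
Since -1.52 < 0, the point is on the negative side.

0


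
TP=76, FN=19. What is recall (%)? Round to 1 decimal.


Recall = TP / (TP + FN) * 100
= 76 / (76 + 19)
= 76 / 95
= 0.8
= 80.0%

80.0


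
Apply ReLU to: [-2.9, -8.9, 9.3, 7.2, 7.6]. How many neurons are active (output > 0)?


ReLU(x) = max(0, x) for each element:
ReLU(-2.9) = 0
ReLU(-8.9) = 0
ReLU(9.3) = 9.3
ReLU(7.2) = 7.2
ReLU(7.6) = 7.6
Active neurons (>0): 3

3


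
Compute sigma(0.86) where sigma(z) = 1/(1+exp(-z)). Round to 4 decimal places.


sigmoid(z) = 1 / (1 + exp(-z))
exp(-(0.86)) = exp(-0.86) = 0.4232
1 + 0.4232 = 1.4232
1 / 1.4232 = 0.7027

0.7027


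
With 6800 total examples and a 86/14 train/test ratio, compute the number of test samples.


Train samples = 6800 * 86% = 5848
Test samples = 6800 - 5848
= 952

952


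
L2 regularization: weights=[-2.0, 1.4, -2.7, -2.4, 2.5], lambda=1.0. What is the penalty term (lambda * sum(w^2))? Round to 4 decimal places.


Squaring each weight:
(-2.0)^2 = 4.0
1.4^2 = 1.96
(-2.7)^2 = 7.29
(-2.4)^2 = 5.76
2.5^2 = 6.25
Sum of squares = 25.26
Penalty = 1.0 * 25.26 = 25.2600

25.2600


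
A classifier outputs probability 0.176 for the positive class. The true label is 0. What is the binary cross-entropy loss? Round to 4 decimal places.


For y=0: Loss = -log(1-p)
= -log(1 - 0.176)
= -log(0.824)
= -(-0.1936)
= 0.1936

0.1936


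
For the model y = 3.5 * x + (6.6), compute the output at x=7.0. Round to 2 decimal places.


y = 3.5 * 7.0 + (6.6)
= 24.5 + (6.6)
= 31.10

31.10


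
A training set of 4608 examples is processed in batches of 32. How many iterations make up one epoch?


Iterations per epoch = dataset_size / batch_size
= 4608 / 32
= 144

144


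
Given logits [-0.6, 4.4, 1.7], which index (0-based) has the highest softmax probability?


Softmax is a monotonic transformation, so it preserves the argmax.
We need to find the index of the maximum logit.
Index 0: -0.6
Index 1: 4.4
Index 2: 1.7
Maximum logit = 4.4 at index 1

1


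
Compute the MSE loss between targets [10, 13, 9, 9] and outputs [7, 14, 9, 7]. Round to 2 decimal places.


Differences: [3, -1, 0, 2]
Squared errors: [9, 1, 0, 4]
Sum of squared errors = 14
MSE = 14 / 4 = 3.50

3.50


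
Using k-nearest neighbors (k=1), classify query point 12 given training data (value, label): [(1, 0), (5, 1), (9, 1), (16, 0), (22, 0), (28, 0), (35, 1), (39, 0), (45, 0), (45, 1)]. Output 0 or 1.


Distances from query 12:
Point 9 (class 1): distance = 3
K=1 nearest neighbors: classes = [1]
Votes for class 1: 1 / 1
Majority vote => class 1

1


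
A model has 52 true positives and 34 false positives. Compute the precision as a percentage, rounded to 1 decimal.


Precision = TP / (TP + FP) * 100
= 52 / (52 + 34)
= 52 / 86
= 0.6047
= 60.5%

60.5


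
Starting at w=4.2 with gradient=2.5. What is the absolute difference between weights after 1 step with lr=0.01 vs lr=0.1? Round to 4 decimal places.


With lr=0.01: w_new = 4.2 - 0.01 * 2.5 = 4.175
With lr=0.1: w_new = 4.2 - 0.1 * 2.5 = 3.95
Absolute difference = |4.175 - 3.95|
= 0.2250

0.2250


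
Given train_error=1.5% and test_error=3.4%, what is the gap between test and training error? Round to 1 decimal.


Generalization gap = test_error - train_error
= 3.4 - 1.5
= 1.9%
A small gap suggests good generalization.

1.9


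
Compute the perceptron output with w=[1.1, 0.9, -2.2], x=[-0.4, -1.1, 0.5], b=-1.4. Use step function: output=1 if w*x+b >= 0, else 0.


z = w . x + b
= 1.1*-0.4 + 0.9*-1.1 + -2.2*0.5 + -1.4
= -0.44 + -0.99 + -1.1 + -1.4
= -2.53 + -1.4
= -3.93
Since z = -3.93 < 0, output = 0

0


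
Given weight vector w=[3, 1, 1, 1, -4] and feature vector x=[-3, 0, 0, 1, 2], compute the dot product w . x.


Element-wise products:
3 * -3 = -9
1 * 0 = 0
1 * 0 = 0
1 * 1 = 1
-4 * 2 = -8
Sum = -9 + 0 + 0 + 1 + -8
= -16

-16


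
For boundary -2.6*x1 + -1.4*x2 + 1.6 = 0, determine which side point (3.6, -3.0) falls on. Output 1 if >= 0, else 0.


Compute -2.6 * 3.6 + -1.4 * -3.0 + 1.6
= -9.36 + 4.2 + 1.6
= -3.56
Since -3.56 < 0, the point is on the negative side.

0


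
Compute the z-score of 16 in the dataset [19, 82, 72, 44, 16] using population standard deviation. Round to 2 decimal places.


Mean = (19 + 82 + 72 + 44 + 16) / 5 = 46.6
Variance = sum((x_i - mean)^2) / n = 720.64
Std = sqrt(720.64) = 26.8447
Z = (x - mean) / std
= (16 - 46.6) / 26.8447
= -30.6 / 26.8447
= -1.14

-1.14


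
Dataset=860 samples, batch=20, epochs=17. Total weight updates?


Iterations per epoch = 860 / 20 = 43
Total updates = iterations_per_epoch * epochs
= 43 * 17
= 731

731


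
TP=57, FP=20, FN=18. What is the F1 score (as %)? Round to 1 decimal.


Precision = TP / (TP + FP) = 57 / 77 = 0.7403
Recall = TP / (TP + FN) = 57 / 75 = 0.76
F1 = 2 * P * R / (P + R)
= 2 * 0.7403 * 0.76 / (0.7403 + 0.76)
= 1.1252 / 1.5003
= 0.75
As percentage: 75.0%

75.0


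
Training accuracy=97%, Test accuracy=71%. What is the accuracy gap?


Gap = train_accuracy - test_accuracy
= 97 - 71
= 26%
This large gap strongly indicates overfitting.

26


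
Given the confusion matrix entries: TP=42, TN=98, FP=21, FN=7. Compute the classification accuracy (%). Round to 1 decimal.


Accuracy = (TP + TN) / (TP + TN + FP + FN) * 100
= (42 + 98) / (42 + 98 + 21 + 7)
= 140 / 168
= 0.8333
= 83.3%

83.3


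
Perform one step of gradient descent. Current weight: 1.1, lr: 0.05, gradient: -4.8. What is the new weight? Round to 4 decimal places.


w_new = w_old - lr * gradient
= 1.1 - 0.05 * -4.8
= 1.1 - (-0.24)
= 1.3400

1.3400


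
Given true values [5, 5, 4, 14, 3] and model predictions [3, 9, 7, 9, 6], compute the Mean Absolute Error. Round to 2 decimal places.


Absolute errors: [2, 4, 3, 5, 3]
Sum of absolute errors = 17
MAE = 17 / 5 = 3.40

3.40


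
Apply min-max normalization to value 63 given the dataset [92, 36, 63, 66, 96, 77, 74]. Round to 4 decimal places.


Min = 36, Max = 96
Range = 96 - 36 = 60
Scaled = (x - min) / (max - min)
= (63 - 36) / 60
= 27 / 60
= 0.4500

0.4500


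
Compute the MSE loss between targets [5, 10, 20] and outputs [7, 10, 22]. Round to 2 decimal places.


Differences: [-2, 0, -2]
Squared errors: [4, 0, 4]
Sum of squared errors = 8
MSE = 8 / 3 = 2.67

2.67


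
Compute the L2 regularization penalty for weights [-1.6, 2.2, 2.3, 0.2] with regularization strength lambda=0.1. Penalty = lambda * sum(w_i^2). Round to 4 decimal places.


Squaring each weight:
(-1.6)^2 = 2.56
2.2^2 = 4.84
2.3^2 = 5.29
0.2^2 = 0.04
Sum of squares = 12.73
Penalty = 0.1 * 12.73 = 1.2730

1.2730


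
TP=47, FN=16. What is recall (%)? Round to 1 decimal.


Recall = TP / (TP + FN) * 100
= 47 / (47 + 16)
= 47 / 63
= 0.746
= 74.6%

74.6


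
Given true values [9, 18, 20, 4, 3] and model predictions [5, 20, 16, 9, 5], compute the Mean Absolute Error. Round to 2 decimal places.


Absolute errors: [4, 2, 4, 5, 2]
Sum of absolute errors = 17
MAE = 17 / 5 = 3.40

3.40


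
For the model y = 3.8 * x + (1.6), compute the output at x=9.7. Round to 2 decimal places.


y = 3.8 * 9.7 + (1.6)
= 36.86 + (1.6)
= 38.46

38.46


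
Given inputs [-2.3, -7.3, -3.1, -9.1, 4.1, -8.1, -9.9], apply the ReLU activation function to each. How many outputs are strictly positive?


ReLU(x) = max(0, x) for each element:
ReLU(-2.3) = 0
ReLU(-7.3) = 0
ReLU(-3.1) = 0
ReLU(-9.1) = 0
ReLU(4.1) = 4.1
ReLU(-8.1) = 0
ReLU(-9.9) = 0
Active neurons (>0): 1

1


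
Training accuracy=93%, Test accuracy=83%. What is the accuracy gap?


Gap = train_accuracy - test_accuracy
= 93 - 83
= 10%
This moderate gap may indicate mild overfitting.

10


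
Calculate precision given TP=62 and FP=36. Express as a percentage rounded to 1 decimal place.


Precision = TP / (TP + FP) * 100
= 62 / (62 + 36)
= 62 / 98
= 0.6327
= 63.3%

63.3


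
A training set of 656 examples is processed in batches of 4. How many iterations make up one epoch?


Iterations per epoch = dataset_size / batch_size
= 656 / 4
= 164

164


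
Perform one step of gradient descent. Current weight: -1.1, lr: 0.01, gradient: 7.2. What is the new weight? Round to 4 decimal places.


w_new = w_old - lr * gradient
= -1.1 - 0.01 * 7.2
= -1.1 - (0.072)
= -1.1720

-1.1720


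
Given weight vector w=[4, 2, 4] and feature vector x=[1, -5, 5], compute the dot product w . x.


Element-wise products:
4 * 1 = 4
2 * -5 = -10
4 * 5 = 20
Sum = 4 + -10 + 20
= 14

14


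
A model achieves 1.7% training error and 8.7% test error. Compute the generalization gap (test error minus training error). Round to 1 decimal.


Generalization gap = test_error - train_error
= 8.7 - 1.7
= 7.0%
A moderate gap.

7.0


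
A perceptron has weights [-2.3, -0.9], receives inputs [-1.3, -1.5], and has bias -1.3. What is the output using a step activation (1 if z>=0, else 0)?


z = w . x + b
= -2.3*-1.3 + -0.9*-1.5 + -1.3
= 2.99 + 1.35 + -1.3
= 4.34 + -1.3
= 3.04
Since z = 3.04 >= 0, output = 1

1


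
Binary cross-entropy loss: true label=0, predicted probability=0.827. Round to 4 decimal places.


For y=0: Loss = -log(1-p)
= -log(1 - 0.827)
= -log(0.173)
= -(-1.7545)
= 1.7545

1.7545


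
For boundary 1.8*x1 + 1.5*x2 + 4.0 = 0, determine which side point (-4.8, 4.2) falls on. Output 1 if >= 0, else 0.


Compute 1.8 * -4.8 + 1.5 * 4.2 + 4.0
= -8.64 + 6.3 + 4.0
= 1.66
Since 1.66 >= 0, the point is on the positive side.

1


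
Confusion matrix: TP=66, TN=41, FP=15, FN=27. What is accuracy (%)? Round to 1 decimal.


Accuracy = (TP + TN) / (TP + TN + FP + FN) * 100
= (66 + 41) / (66 + 41 + 15 + 27)
= 107 / 149
= 0.7181
= 71.8%

71.8


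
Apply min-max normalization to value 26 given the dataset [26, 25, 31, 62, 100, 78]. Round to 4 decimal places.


Min = 25, Max = 100
Range = 100 - 25 = 75
Scaled = (x - min) / (max - min)
= (26 - 25) / 75
= 1 / 75
= 0.0133

0.0133


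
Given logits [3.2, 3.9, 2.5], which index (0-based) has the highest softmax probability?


Softmax is a monotonic transformation, so it preserves the argmax.
We need to find the index of the maximum logit.
Index 0: 3.2
Index 1: 3.9
Index 2: 2.5
Maximum logit = 3.9 at index 1

1


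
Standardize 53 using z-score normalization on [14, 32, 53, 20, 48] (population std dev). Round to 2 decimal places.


Mean = (14 + 32 + 53 + 20 + 48) / 5 = 33.4
Variance = sum((x_i - mean)^2) / n = 231.04
Std = sqrt(231.04) = 15.2
Z = (x - mean) / std
= (53 - 33.4) / 15.2
= 19.6 / 15.2
= 1.29

1.29


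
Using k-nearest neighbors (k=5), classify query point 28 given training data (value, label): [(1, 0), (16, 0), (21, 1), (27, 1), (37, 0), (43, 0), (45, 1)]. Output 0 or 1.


Distances from query 28:
Point 27 (class 1): distance = 1
Point 21 (class 1): distance = 7
Point 37 (class 0): distance = 9
Point 16 (class 0): distance = 12
Point 43 (class 0): distance = 15
K=5 nearest neighbors: classes = [1, 1, 0, 0, 0]
Votes for class 1: 2 / 5
Majority vote => class 0

0
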